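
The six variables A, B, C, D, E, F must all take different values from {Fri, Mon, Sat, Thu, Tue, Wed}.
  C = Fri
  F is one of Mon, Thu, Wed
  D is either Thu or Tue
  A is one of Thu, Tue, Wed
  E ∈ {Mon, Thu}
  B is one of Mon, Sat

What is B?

C must be Fri (only option left).
The 5 still-open variables draw from only 5 values {Mon, Sat, Thu, Tue, Wed}, so each is used; only B can be Sat, hence B = Sat.

Sat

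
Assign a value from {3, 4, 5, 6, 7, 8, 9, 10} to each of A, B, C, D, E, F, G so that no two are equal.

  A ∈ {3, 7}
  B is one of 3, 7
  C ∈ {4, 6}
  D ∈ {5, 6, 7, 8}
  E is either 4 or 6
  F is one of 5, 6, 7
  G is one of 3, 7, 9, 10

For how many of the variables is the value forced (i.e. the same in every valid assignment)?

2

A and B share exactly the 2 values {3, 7}; by pigeonhole those values go to them, so strike 3, 7 from D, F, G.
C and E share exactly the 2 values {4, 6}; by pigeonhole those values go to them, so strike 4, 6 from D, F.
F must be 5 (only option left). Eliminate 5 elsewhere: D.
D has just one choice, so D = 8.
Determined: D=8, F=5. The other variables each still have more than one consistent value. That makes 2.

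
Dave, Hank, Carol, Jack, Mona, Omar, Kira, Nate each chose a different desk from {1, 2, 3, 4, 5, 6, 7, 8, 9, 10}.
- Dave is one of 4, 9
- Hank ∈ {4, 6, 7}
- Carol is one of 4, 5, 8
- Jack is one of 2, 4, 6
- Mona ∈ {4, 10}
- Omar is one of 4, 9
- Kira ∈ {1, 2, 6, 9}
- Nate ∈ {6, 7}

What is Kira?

1

Dave and Omar share exactly the 2 values {4, 9}; by pigeonhole those values go to them, so strike 4, 9 from Hank, Carol, Jack, Mona, Kira.
That leaves Mona = 10.
Hank and Nate between them cover only {6, 7} — a naked pair. Remove those values from Jack, Kira.
Jack has just one choice, so Jack = 2. So Kira can't be 2.
So Kira = 1.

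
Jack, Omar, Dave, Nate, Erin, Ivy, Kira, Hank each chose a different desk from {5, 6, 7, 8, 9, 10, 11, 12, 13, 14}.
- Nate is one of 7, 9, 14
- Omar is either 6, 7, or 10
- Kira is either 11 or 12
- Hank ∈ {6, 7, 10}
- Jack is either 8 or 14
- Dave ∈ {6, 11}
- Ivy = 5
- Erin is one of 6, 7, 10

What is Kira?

Ivy must be 5 (only option left).
Omar, Erin, Hank share exactly the 3 values {6, 7, 10}; by pigeonhole those values go to them, so strike 6, 7, 10 from Dave, Nate.
Dave has just one choice, so Dave = 11. Strike 11 from Kira.
So Kira = 12.

12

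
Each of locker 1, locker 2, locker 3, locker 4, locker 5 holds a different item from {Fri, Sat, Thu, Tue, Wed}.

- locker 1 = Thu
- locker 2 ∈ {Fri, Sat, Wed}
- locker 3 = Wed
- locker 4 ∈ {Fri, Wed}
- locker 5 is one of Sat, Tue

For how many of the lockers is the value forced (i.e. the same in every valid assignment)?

5

locker 1 has just one choice, so locker 1 = Thu.
That leaves locker 3 = Wed. So locker 2, locker 4 can't be Wed.
That leaves locker 4 = Fri. Strike Fri from locker 2.
locker 2's domain is down to {Sat}, so locker 2 = Sat. Eliminate Sat elsewhere: locker 5.
locker 5's domain is down to {Tue}, so locker 5 = Tue.
Every locker is fixed: locker 1=Thu, locker 2=Sat, locker 3=Wed, locker 4=Fri, locker 5=Tue. That makes 5.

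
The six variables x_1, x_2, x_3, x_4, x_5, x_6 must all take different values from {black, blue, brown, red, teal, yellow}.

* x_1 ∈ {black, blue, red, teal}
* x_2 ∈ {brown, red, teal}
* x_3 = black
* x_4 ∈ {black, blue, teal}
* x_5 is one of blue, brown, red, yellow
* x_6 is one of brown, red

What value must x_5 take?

x_3 must be black (only option left). Eliminate black elsewhere: x_1, x_4.
The 5 still-open variables draw from only 5 values {blue, brown, red, teal, yellow}, so each is used; only x_5 can be yellow, hence x_5 = yellow.

yellow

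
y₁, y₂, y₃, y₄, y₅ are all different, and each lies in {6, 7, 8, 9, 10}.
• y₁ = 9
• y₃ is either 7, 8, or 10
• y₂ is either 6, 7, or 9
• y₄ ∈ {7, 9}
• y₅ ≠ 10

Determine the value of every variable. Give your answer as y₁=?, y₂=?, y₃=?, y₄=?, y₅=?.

y₁=9, y₂=6, y₃=10, y₄=7, y₅=8

y₁ must be 9 (only option left). Remove 9 from y₂, y₄, y₅.
y₄ has just one choice, so y₄ = 7. So y₂, y₃, y₅ can't be 7.
y₂ has just one choice, so y₂ = 6. So y₅ can't be 6.
That leaves y₅ = 8. Remove 8 from y₃.
y₃'s domain is down to {10}, so y₃ = 10.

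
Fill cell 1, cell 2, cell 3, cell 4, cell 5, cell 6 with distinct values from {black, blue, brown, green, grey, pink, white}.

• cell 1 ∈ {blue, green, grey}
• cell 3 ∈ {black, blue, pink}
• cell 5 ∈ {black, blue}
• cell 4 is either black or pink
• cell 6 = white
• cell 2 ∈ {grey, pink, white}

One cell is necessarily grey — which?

cell 2

cell 6 has just one choice, so cell 6 = white. Remove white from cell 2.
The 5 still-open variables draw from only 5 values {black, blue, green, grey, pink}, so each is used; only cell 1 can be green, hence cell 1 = green.
The 4 still-open variables together cover exactly {black, blue, grey, pink} — 4 values for 4 variables — and grey appears only in cell 2's list, so cell 2 = grey.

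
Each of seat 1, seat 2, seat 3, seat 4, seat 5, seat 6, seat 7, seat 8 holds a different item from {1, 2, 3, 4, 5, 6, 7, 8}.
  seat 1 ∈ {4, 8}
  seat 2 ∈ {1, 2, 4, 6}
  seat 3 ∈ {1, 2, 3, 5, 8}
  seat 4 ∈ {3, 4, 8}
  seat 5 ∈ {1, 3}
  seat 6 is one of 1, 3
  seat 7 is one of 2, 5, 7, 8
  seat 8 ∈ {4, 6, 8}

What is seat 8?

Among the 8 variables, 7 fits only seat 7 (and all 8 values in {1, 2, 3, 4, 5, 6, 7, 8} must be used), so seat 7 = 7.
Among the 7 still-open variables, 5 fits only seat 3 (and all 7 values in {1, 2, 3, 4, 5, 6, 8} must be used), so seat 3 = 5.
The 6 still-open variables together cover exactly {1, 2, 3, 4, 6, 8} — 6 values for 6 variables — and 2 appears only in seat 2's list, so seat 2 = 2.
The 5 still-open variables draw from only 5 values {1, 3, 4, 6, 8}, so each is used; only seat 8 can be 6, hence seat 8 = 6.

6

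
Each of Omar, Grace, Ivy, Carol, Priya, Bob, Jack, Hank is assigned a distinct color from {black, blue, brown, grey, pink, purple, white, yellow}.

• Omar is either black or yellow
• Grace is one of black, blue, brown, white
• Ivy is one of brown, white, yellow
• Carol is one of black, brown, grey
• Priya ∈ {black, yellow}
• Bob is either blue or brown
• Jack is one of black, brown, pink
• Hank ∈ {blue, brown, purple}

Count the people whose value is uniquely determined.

The 8 variables together cover exactly {black, blue, brown, grey, pink, purple, white, yellow} — 8 values for 8 variables — and grey appears only in Carol's list, so Carol = grey.
The 7 still-open variables draw from only 7 values {black, blue, brown, pink, purple, white, yellow}, so each is used; only Jack can be pink, hence Jack = pink.
The 6 still-open variables together cover exactly {black, blue, brown, purple, white, yellow} — 6 values for 6 variables — and purple appears only in Hank's list, so Hank = purple.
The 2 variables Omar and Priya are confined to {black, yellow}, which locks those values in; drop them from Grace, Ivy.
Determined: Carol=grey, Jack=pink, Hank=purple. The other people each still have more than one consistent value. That makes 3.

3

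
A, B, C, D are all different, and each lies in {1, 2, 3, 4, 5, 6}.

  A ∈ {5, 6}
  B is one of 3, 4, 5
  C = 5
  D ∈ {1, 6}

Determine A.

6

C's domain is down to {5}, so C = 5. Remove 5 from A, B.
So A = 6.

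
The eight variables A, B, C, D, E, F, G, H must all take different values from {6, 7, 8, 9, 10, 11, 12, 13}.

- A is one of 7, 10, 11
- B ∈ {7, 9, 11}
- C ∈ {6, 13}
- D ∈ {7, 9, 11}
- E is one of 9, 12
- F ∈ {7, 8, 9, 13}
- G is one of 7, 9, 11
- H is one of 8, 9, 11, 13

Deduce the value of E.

Among the 8 variables, 6 fits only C (and all 8 values in {6, 7, 8, 9, 10, 11, 12, 13} must be used), so C = 6.
Among the 7 still-open variables, 10 fits only A (and all 7 values in {7, 8, 9, 10, 11, 12, 13} must be used), so A = 10.
Among the 6 still-open variables, 12 fits only E (and all 6 values in {7, 8, 9, 11, 12, 13} must be used), so E = 12.

12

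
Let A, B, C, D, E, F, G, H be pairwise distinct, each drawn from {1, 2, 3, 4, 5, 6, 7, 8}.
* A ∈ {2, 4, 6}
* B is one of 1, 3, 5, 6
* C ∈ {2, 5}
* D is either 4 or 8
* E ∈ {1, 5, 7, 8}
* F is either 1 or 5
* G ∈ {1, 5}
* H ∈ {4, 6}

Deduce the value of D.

The 8 variables together cover exactly {1, 2, 3, 4, 5, 6, 7, 8} — 8 values for 8 variables — and 3 appears only in B's list, so B = 3.
Among the 7 still-open variables, 7 fits only E (and all 7 values in {1, 2, 4, 5, 6, 7, 8} must be used), so E = 7.
The 6 still-open variables draw from only 6 values {1, 2, 4, 5, 6, 8}, so each is used; only D can be 8, hence D = 8.

8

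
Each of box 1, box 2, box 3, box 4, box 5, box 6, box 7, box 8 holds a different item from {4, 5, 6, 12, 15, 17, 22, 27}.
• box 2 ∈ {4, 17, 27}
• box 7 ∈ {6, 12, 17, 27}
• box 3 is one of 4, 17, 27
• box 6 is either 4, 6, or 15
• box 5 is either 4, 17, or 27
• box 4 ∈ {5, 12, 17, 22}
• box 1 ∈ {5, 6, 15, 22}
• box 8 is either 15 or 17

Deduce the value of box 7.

box 2, box 3, box 5 share exactly the 3 values {4, 17, 27}; by pigeonhole those values go to them, so strike 4, 17, 27 from box 4, box 6, box 7, box 8.
box 8 has just one choice, so box 8 = 15. Eliminate 15 elsewhere: box 1, box 6.
That leaves box 6 = 6. Strike 6 from box 1, box 7.
So box 7 = 12.

12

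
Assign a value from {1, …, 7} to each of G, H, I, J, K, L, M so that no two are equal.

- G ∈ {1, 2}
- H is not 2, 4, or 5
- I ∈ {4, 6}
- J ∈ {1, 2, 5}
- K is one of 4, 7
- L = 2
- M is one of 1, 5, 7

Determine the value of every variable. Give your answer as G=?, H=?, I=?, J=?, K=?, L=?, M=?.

G=1, H=3, I=6, J=5, K=4, L=2, M=7

L's domain is down to {2}, so L = 2. So G, J can't be 2.
G's domain is down to {1}, so G = 1. Eliminate 1 elsewhere: H, J, M.
That leaves J = 5. Remove 5 from M.
M has just one choice, so M = 7. So H, K can't be 7.
K must be 4 (only option left). Strike 4 from I.
I's domain is down to {6}, so I = 6. Remove 6 from H.
That leaves H = 3.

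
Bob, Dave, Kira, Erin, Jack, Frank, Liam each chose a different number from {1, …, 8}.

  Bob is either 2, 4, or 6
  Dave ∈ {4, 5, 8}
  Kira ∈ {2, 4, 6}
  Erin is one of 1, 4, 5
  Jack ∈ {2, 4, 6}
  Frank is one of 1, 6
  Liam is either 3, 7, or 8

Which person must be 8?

Dave

The 3 variables Bob, Kira, Jack are confined to {2, 4, 6}, which locks those values in; drop them from Dave, Erin, Frank.
That leaves Frank = 1. So Erin can't be 1.
That leaves Erin = 5. Remove 5 from Dave.
So 8 goes to Dave.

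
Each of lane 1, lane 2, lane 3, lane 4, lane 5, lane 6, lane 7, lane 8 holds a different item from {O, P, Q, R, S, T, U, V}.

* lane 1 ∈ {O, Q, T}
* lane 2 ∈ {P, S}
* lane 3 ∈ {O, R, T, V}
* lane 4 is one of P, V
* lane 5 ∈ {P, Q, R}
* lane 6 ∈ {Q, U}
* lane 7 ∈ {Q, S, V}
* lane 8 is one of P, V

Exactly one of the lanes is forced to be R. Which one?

lane 5

The 8 variables draw from only 8 values {O, P, Q, R, S, T, U, V}, so each is used; only lane 6 can be U, hence lane 6 = U.
lane 4 and lane 8 share exactly the 2 values {P, V}; by pigeonhole those values go to them, so strike P, V from lane 2, lane 3, lane 5, lane 7.
lane 2's domain is down to {S}, so lane 2 = S. Eliminate S elsewhere: lane 7.
lane 7 must be Q (only option left). So lane 1, lane 5 can't be Q.
So R goes to lane 5.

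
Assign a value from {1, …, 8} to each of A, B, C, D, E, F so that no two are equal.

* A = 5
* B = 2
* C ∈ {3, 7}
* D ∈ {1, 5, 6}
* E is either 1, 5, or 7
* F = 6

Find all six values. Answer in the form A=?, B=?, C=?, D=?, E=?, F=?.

A must be 5 (only option left). Remove 5 from D, E.
B has just one choice, so B = 2.
F has just one choice, so F = 6. Eliminate 6 elsewhere: D.
D has just one choice, so D = 1. So E can't be 1.
That leaves E = 7. Eliminate 7 elsewhere: C.
That leaves C = 3.

A=5, B=2, C=3, D=1, E=7, F=6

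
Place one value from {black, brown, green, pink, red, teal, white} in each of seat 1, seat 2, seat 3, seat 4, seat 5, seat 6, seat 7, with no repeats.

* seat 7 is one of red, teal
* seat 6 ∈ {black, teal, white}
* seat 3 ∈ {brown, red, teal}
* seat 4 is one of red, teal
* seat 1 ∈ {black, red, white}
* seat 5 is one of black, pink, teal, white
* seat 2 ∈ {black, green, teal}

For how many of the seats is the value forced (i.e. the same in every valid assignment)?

The 7 variables together cover exactly {black, brown, green, pink, red, teal, white} — 7 values for 7 variables — and brown appears only in seat 3's list, so seat 3 = brown.
Among the 6 still-open variables, green fits only seat 2 (and all 6 values in {black, green, pink, red, teal, white} must be used), so seat 2 = green.
The 5 still-open variables draw from only 5 values {black, pink, red, teal, white}, so each is used; only seat 5 can be pink, hence seat 5 = pink.
seat 4 and seat 7 between them cover only {red, teal} — a naked pair. Remove those values from seat 1, seat 6.
Determined: seat 2=green, seat 3=brown, seat 5=pink. The other seats each still have more than one consistent value. That makes 3.

3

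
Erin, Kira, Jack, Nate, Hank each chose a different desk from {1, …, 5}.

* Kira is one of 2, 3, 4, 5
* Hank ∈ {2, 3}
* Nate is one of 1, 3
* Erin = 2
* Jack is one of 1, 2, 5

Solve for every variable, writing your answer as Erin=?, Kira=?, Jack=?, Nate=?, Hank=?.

Erin must be 2 (only option left). Strike 2 from Kira, Jack, Hank.
That leaves Hank = 3. So Kira, Nate can't be 3.
Nate has just one choice, so Nate = 1. So Jack can't be 1.
That leaves Jack = 5. Eliminate 5 elsewhere: Kira.
Kira's domain is down to {4}, so Kira = 4.

Erin=2, Kira=4, Jack=5, Nate=1, Hank=3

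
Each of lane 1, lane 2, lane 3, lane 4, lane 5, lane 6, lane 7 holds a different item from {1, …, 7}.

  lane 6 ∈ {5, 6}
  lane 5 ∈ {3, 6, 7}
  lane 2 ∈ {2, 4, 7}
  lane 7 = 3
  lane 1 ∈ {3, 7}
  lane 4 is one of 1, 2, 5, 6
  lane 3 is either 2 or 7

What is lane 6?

5

lane 7 has just one choice, so lane 7 = 3. Strike 3 from lane 1, lane 5.
lane 1's domain is down to {7}, so lane 1 = 7. Strike 7 from lane 2, lane 3, lane 5.
That leaves lane 3 = 2. Eliminate 2 elsewhere: lane 2, lane 4.
lane 5 has just one choice, so lane 5 = 6. Strike 6 from lane 4, lane 6.
So lane 6 = 5.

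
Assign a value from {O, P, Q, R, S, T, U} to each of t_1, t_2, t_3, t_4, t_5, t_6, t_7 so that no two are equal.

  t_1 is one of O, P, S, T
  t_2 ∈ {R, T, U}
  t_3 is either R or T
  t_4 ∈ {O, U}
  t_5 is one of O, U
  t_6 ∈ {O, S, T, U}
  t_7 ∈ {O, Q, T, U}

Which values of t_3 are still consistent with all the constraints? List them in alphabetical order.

The 7 variables together cover exactly {O, P, Q, R, S, T, U} — 7 values for 7 variables — and P appears only in t_1's list, so t_1 = P.
The 6 still-open variables draw from only 6 values {O, Q, R, S, T, U}, so each is used; only t_7 can be Q, hence t_7 = Q.
Among the 5 still-open variables, S fits only t_6 (and all 5 values in {O, R, S, T, U} must be used), so t_6 = S.
The 2 variables t_4 and t_5 are confined to {O, U}, which locks those values in; drop them from t_2.
No further eliminations apply; t_3 can still be any of R, T.

R, T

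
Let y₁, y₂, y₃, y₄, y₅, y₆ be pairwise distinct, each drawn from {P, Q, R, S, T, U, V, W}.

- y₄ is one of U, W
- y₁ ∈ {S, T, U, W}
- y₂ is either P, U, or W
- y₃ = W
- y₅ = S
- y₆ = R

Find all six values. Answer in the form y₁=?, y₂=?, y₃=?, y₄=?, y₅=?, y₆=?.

y₃ has just one choice, so y₃ = W. Strike W from y₁, y₂, y₄.
y₄ has just one choice, so y₄ = U. Eliminate U elsewhere: y₁, y₂.
y₅'s domain is down to {S}, so y₅ = S. Strike S from y₁.
y₆ must be R (only option left).
y₁ must be T (only option left).
y₂'s domain is down to {P}, so y₂ = P.

y₁=T, y₂=P, y₃=W, y₄=U, y₅=S, y₆=R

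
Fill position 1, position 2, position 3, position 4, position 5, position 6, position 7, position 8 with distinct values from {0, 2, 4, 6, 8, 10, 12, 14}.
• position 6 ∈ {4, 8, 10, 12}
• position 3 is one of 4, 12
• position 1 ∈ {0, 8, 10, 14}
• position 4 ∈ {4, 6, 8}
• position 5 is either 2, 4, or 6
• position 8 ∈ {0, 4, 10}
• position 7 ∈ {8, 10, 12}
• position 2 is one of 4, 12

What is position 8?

0

Among the 8 variables, 2 fits only position 5 (and all 8 values in {0, 2, 4, 6, 8, 10, 12, 14} must be used), so position 5 = 2.
The 7 still-open variables together cover exactly {0, 4, 6, 8, 10, 12, 14} — 7 values for 7 variables — and 6 appears only in position 4's list, so position 4 = 6.
Among the 6 still-open variables, 14 fits only position 1 (and all 6 values in {0, 4, 8, 10, 12, 14} must be used), so position 1 = 14.
Among the 5 still-open variables, 0 fits only position 8 (and all 5 values in {0, 4, 8, 10, 12} must be used), so position 8 = 0.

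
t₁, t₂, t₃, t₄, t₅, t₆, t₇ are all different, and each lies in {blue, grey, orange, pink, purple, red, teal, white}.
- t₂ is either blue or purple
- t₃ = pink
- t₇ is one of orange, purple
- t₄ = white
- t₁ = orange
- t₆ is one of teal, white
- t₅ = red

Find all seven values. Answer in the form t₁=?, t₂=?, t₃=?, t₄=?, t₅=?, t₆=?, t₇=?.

t₁=orange, t₂=blue, t₃=pink, t₄=white, t₅=red, t₆=teal, t₇=purple

t₁'s domain is down to {orange}, so t₁ = orange. Eliminate orange elsewhere: t₇.
t₃ must be pink (only option left).
That leaves t₄ = white. So t₆ can't be white.
That leaves t₅ = red.
That leaves t₆ = teal.
t₇'s domain is down to {purple}, so t₇ = purple. Strike purple from t₂.
t₂ has just one choice, so t₂ = blue.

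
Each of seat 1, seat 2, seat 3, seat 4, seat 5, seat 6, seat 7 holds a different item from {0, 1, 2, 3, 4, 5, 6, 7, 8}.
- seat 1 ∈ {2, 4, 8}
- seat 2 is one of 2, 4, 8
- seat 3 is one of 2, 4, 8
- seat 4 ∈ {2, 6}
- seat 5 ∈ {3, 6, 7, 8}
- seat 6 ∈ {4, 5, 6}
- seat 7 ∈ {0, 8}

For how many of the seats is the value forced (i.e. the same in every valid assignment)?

3

The 3 variables seat 1, seat 2, seat 3 are confined to {2, 4, 8}, which locks those values in; drop them from seat 4, seat 5, seat 6, seat 7.
seat 4's domain is down to {6}, so seat 4 = 6. So seat 5, seat 6 can't be 6.
That leaves seat 6 = 5.
seat 7's domain is down to {0}, so seat 7 = 0.
Determined: seat 4=6, seat 6=5, seat 7=0. The other seats each still have more than one consistent value. That makes 3.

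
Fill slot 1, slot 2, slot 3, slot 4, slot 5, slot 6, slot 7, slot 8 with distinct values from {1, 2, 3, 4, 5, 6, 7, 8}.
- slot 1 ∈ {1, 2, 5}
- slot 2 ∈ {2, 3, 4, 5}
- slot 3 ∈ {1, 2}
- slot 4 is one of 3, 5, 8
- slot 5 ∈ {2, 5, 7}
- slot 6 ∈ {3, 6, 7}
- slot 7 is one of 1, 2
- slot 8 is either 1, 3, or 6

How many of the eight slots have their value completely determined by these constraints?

4

Among the 8 variables, 4 fits only slot 2 (and all 8 values in {1, 2, 3, 4, 5, 6, 7, 8} must be used), so slot 2 = 4.
Among the 7 still-open variables, 8 fits only slot 4 (and all 7 values in {1, 2, 3, 5, 6, 7, 8} must be used), so slot 4 = 8.
slot 3 and slot 7 between them cover only {1, 2} — a naked pair. Remove those values from slot 1, slot 5, slot 8.
slot 1 must be 5 (only option left). Remove 5 from slot 5.
That leaves slot 5 = 7. So slot 6 can't be 7.
Determined: slot 1=5, slot 2=4, slot 4=8, slot 5=7. The other slots each still have more than one consistent value. That makes 4.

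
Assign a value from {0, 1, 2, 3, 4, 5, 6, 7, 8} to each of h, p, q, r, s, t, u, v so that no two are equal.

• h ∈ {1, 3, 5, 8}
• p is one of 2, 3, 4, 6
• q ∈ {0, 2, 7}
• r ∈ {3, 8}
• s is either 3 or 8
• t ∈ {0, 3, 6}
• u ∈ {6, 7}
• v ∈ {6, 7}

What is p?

4

The 2 variables r and s are confined to {3, 8}, which locks those values in; drop them from h, p, t.
The 2 variables u and v are confined to {6, 7}, which locks those values in; drop them from p, q, t.
t must be 0 (only option left). Remove 0 from q.
q has just one choice, so q = 2. Strike 2 from p.
So p = 4.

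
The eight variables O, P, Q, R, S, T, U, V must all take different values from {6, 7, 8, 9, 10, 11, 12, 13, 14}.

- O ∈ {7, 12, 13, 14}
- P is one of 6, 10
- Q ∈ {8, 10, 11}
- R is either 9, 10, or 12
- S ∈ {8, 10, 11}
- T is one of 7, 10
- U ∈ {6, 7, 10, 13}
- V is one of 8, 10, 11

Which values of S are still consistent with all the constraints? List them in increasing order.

Q, S, V share exactly the 3 values {8, 10, 11}; by pigeonhole those values go to them, so strike 8, 10, 11 from P, R, T, U.
P has just one choice, so P = 6. Remove 6 from U.
T has just one choice, so T = 7. So O, U can't be 7.
U must be 13 (only option left). Remove 13 from O.
No further eliminations apply; S can still be any of 8, 10, 11.

8, 10, 11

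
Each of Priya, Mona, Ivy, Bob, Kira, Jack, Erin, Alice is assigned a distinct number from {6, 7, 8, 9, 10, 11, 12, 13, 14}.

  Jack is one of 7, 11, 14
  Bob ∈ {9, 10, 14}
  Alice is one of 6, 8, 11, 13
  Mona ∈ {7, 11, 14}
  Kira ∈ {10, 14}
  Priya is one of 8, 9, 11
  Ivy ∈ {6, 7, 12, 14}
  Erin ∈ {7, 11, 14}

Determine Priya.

8

The 3 variables Mona, Jack, Erin are confined to {7, 11, 14}, which locks those values in; drop them from Priya, Ivy, Bob, Kira, Alice.
Kira's domain is down to {10}, so Kira = 10. Strike 10 from Bob.
Bob has just one choice, so Bob = 9. Remove 9 from Priya.
So Priya = 8.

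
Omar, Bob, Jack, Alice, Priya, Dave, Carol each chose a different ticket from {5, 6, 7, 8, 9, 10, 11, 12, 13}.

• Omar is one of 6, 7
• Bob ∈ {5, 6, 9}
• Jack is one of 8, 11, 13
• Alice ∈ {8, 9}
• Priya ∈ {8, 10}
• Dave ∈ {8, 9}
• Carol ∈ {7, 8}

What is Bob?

Alice and Dave between them cover only {8, 9} — a naked pair. Remove those values from Bob, Jack, Priya, Carol.
Priya has just one choice, so Priya = 10.
Carol's domain is down to {7}, so Carol = 7. Strike 7 from Omar.
Omar must be 6 (only option left). Eliminate 6 elsewhere: Bob.
So Bob = 5.

5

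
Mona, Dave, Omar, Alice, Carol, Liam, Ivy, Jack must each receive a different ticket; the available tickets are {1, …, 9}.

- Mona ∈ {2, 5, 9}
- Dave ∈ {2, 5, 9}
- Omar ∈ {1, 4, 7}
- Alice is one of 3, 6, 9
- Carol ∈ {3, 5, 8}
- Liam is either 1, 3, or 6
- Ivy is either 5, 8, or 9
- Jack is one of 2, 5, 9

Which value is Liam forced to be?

1

Mona, Dave, Jack between them cover only {2, 5, 9} — a naked triple. Remove those values from Alice, Carol, Ivy.
Ivy's domain is down to {8}, so Ivy = 8. Strike 8 from Carol.
That leaves Carol = 3. Strike 3 from Alice, Liam.
Alice must be 6 (only option left). Strike 6 from Liam.
So Liam = 1.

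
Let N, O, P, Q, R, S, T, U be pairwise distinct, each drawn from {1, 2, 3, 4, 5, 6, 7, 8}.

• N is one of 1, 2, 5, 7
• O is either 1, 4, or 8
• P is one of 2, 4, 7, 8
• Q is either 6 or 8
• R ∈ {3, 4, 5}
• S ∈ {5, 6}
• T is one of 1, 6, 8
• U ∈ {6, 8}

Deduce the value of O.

The 8 variables together cover exactly {1, 2, 3, 4, 5, 6, 7, 8} — 8 values for 8 variables — and 3 appears only in R's list, so R = 3.
The 2 variables Q and U are confined to {6, 8}, which locks those values in; drop them from O, P, S, T.
That leaves S = 5. So N can't be 5.
T's domain is down to {1}, so T = 1. Remove 1 from N, O.
So O = 4.

4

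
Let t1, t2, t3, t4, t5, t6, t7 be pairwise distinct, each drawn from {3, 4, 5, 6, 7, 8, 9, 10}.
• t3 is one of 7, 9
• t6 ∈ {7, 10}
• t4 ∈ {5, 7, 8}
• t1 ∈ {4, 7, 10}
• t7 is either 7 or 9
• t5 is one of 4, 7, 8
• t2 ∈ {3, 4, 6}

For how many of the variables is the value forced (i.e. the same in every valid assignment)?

4

t3 and t7 share exactly the 2 values {7, 9}; by pigeonhole those values go to them, so strike 7, 9 from t1, t4, t5, t6.
t6's domain is down to {10}, so t6 = 10. Eliminate 10 elsewhere: t1.
t1's domain is down to {4}, so t1 = 4. Eliminate 4 elsewhere: t2, t5.
t5 must be 8 (only option left). Remove 8 from t4.
t4 must be 5 (only option left).
Determined: t1=4, t4=5, t5=8, t6=10. The other variables each still have more than one consistent value. That makes 4.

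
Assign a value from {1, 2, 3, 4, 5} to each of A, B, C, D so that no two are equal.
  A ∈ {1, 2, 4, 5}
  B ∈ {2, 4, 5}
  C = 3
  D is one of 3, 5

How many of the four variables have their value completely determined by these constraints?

C's domain is down to {3}, so C = 3. So D can't be 3.
D has just one choice, so D = 5. Eliminate 5 elsewhere: A, B.
Determined: C=3, D=5. The other variables each still have more than one consistent value. That makes 2.

2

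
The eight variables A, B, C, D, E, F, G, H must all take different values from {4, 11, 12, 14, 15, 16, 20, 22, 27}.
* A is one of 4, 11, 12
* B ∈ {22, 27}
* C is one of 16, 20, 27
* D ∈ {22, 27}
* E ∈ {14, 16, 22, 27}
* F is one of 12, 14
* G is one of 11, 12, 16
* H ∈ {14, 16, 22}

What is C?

20

The 8 variables draw from only 8 values {4, 11, 12, 14, 16, 20, 22, 27}, so each is used; only A can be 4, hence A = 4.
The 7 still-open variables together cover exactly {11, 12, 14, 16, 20, 22, 27} — 7 values for 7 variables — and 11 appears only in G's list, so G = 11.
The 6 still-open variables together cover exactly {12, 14, 16, 20, 22, 27} — 6 values for 6 variables — and 12 appears only in F's list, so F = 12.
Among the 5 still-open variables, 20 fits only C (and all 5 values in {14, 16, 20, 22, 27} must be used), so C = 20.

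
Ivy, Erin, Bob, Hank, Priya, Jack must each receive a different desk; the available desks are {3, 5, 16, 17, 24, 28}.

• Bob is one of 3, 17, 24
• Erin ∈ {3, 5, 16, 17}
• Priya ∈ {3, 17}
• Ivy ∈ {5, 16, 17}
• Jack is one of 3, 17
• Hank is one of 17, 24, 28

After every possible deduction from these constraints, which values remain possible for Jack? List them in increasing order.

Among the 6 variables, 28 fits only Hank (and all 6 values in {3, 5, 16, 17, 24, 28} must be used), so Hank = 28.
Among the 5 still-open variables, 24 fits only Bob (and all 5 values in {3, 5, 16, 17, 24} must be used), so Bob = 24.
Priya and Jack between them cover only {3, 17} — a naked pair. Remove those values from Ivy, Erin.
No further eliminations apply; Jack can still be any of 3, 17.

3, 17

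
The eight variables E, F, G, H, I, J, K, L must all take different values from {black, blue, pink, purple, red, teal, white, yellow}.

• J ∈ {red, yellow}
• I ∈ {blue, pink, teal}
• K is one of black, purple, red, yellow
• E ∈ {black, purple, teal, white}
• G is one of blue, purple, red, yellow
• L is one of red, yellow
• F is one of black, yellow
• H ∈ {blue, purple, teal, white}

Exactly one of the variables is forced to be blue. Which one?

G

The 8 variables draw from only 8 values {black, blue, pink, purple, red, teal, white, yellow}, so each is used; only I can be pink, hence I = pink.
J and L share exactly the 2 values {red, yellow}; by pigeonhole those values go to them, so strike red, yellow from F, G, K.
F has just one choice, so F = black. Eliminate black elsewhere: E, K.
K must be purple (only option left). Strike purple from E, G, H.
So blue goes to G.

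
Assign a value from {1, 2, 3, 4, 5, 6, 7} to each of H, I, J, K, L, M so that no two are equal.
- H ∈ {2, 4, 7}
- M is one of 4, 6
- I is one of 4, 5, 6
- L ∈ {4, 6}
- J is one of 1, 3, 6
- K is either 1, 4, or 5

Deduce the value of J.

L and M between them cover only {4, 6} — a naked pair. Remove those values from H, I, J, K.
I has just one choice, so I = 5. Eliminate 5 elsewhere: K.
K has just one choice, so K = 1. Eliminate 1 elsewhere: J.
So J = 3.

3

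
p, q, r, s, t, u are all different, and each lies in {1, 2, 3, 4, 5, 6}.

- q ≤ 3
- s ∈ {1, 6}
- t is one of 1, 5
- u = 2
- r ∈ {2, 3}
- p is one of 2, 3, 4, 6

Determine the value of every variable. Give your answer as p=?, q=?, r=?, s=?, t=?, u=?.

u's domain is down to {2}, so u = 2. So p, q, r can't be 2.
That leaves r = 3. Strike 3 from p, q.
q has just one choice, so q = 1. So s, t can't be 1.
s's domain is down to {6}, so s = 6. Eliminate 6 elsewhere: p.
t has just one choice, so t = 5.
p's domain is down to {4}, so p = 4.

p=4, q=1, r=3, s=6, t=5, u=2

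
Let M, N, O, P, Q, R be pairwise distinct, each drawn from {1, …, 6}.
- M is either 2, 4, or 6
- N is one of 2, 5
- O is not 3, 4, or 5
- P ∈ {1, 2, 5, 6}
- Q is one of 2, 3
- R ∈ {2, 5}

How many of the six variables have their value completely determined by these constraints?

2

The 6 variables together cover exactly {1, 2, 3, 4, 5, 6} — 6 values for 6 variables — and 3 appears only in Q's list, so Q = 3.
Among the 5 still-open variables, 4 fits only M (and all 5 values in {1, 2, 4, 5, 6} must be used), so M = 4.
The 2 variables N and R are confined to {2, 5}, which locks those values in; drop them from O, P.
Determined: M=4, Q=3. The other variables each still have more than one consistent value. That makes 2.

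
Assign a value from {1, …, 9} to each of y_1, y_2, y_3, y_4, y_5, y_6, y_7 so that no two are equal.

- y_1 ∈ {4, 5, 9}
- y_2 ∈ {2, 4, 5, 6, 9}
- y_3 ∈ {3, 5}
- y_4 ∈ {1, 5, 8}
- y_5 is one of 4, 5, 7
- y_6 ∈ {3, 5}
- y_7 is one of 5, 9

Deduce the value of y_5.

7

The 2 variables y_3 and y_6 are confined to {3, 5}, which locks those values in; drop them from y_1, y_2, y_4, y_5, y_7.
y_7 must be 9 (only option left). Remove 9 from y_1, y_2.
y_1 has just one choice, so y_1 = 4. Strike 4 from y_2, y_5.
So y_5 = 7.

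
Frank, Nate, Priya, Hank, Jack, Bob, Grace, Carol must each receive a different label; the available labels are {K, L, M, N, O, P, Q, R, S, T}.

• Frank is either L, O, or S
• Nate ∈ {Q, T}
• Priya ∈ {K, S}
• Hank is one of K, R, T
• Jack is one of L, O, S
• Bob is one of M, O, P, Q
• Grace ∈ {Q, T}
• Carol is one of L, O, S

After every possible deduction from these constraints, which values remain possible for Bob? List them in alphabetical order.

M, P

Nate and Grace share exactly the 2 values {Q, T}; by pigeonhole those values go to them, so strike Q, T from Hank, Bob.
The 3 variables Frank, Jack, Carol are confined to {L, O, S}, which locks those values in; drop them from Priya, Bob.
Priya has just one choice, so Priya = K. Strike K from Hank.
Hank must be R (only option left).
No further eliminations apply; Bob can still be any of M, P.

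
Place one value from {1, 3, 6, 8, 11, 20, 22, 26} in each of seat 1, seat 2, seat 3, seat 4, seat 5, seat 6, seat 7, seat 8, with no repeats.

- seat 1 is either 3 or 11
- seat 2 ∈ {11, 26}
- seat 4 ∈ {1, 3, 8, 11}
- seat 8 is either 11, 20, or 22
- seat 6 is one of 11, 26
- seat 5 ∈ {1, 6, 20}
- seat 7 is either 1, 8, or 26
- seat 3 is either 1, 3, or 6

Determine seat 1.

3

The 8 variables draw from only 8 values {1, 3, 6, 8, 11, 20, 22, 26}, so each is used; only seat 8 can be 22, hence seat 8 = 22.
Among the 7 still-open variables, 20 fits only seat 5 (and all 7 values in {1, 3, 6, 8, 11, 20, 26} must be used), so seat 5 = 20.
The 6 still-open variables together cover exactly {1, 3, 6, 8, 11, 26} — 6 values for 6 variables — and 6 appears only in seat 3's list, so seat 3 = 6.
seat 2 and seat 6 between them cover only {11, 26} — a naked pair. Remove those values from seat 1, seat 4, seat 7.
So seat 1 = 3.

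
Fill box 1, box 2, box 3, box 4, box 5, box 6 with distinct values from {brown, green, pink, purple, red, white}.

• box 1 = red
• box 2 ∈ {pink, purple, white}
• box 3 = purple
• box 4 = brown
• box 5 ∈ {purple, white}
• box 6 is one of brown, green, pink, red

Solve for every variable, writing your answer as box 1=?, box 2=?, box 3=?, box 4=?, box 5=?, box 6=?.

box 1=red, box 2=pink, box 3=purple, box 4=brown, box 5=white, box 6=green

box 1 must be red (only option left). Eliminate red elsewhere: box 6.
box 3 has just one choice, so box 3 = purple. Strike purple from box 2, box 5.
box 4 must be brown (only option left). Eliminate brown elsewhere: box 6.
box 5's domain is down to {white}, so box 5 = white. So box 2 can't be white.
box 2 has just one choice, so box 2 = pink. Eliminate pink elsewhere: box 6.
box 6 must be green (only option left).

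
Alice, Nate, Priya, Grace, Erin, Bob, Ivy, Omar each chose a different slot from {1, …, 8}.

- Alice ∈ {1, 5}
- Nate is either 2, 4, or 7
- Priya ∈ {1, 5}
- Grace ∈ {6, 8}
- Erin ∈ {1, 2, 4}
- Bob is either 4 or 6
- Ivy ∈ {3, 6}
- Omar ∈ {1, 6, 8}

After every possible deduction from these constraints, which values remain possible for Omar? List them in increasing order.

Among the 8 variables, 3 fits only Ivy (and all 8 values in {1, 2, 3, 4, 5, 6, 7, 8} must be used), so Ivy = 3.
The 7 still-open variables together cover exactly {1, 2, 4, 5, 6, 7, 8} — 7 values for 7 variables — and 7 appears only in Nate's list, so Nate = 7.
Among the 6 still-open variables, 2 fits only Erin (and all 6 values in {1, 2, 4, 5, 6, 8} must be used), so Erin = 2.
Among the 5 still-open variables, 4 fits only Bob (and all 5 values in {1, 4, 5, 6, 8} must be used), so Bob = 4.
Alice and Priya between them cover only {1, 5} — a naked pair. Remove those values from Omar.
No further eliminations apply; Omar can still be any of 6, 8.

6, 8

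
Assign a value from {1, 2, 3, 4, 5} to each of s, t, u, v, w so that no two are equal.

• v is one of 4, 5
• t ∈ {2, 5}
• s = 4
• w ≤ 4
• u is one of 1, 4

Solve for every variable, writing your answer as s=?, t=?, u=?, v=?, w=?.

s has just one choice, so s = 4. Strike 4 from u, v, w.
u's domain is down to {1}, so u = 1. Remove 1 from w.
v must be 5 (only option left). Strike 5 from t.
t has just one choice, so t = 2. So w can't be 2.
w has just one choice, so w = 3.

s=4, t=2, u=1, v=5, w=3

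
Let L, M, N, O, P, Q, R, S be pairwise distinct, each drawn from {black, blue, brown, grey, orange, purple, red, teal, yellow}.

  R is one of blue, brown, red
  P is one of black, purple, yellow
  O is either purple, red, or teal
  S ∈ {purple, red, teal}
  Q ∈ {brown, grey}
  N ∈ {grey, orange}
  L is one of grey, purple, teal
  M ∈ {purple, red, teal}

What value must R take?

blue

M, O, S between them cover only {purple, red, teal} — a naked triple. Remove those values from L, P, R.
L has just one choice, so L = grey. Strike grey from N, Q.
N has just one choice, so N = orange.
That leaves Q = brown. Eliminate brown elsewhere: R.
So R = blue.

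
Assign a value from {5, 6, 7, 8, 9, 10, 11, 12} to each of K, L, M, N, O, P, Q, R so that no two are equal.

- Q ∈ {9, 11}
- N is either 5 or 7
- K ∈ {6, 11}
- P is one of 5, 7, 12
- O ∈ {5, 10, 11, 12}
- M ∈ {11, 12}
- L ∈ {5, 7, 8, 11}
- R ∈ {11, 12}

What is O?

10

The 8 variables together cover exactly {5, 6, 7, 8, 9, 10, 11, 12} — 8 values for 8 variables — and 6 appears only in K's list, so K = 6.
The 7 still-open variables together cover exactly {5, 7, 8, 9, 10, 11, 12} — 7 values for 7 variables — and 8 appears only in L's list, so L = 8.
The 6 still-open variables draw from only 6 values {5, 7, 9, 10, 11, 12}, so each is used; only Q can be 9, hence Q = 9.
The 5 still-open variables together cover exactly {5, 7, 10, 11, 12} — 5 values for 5 variables — and 10 appears only in O's list, so O = 10.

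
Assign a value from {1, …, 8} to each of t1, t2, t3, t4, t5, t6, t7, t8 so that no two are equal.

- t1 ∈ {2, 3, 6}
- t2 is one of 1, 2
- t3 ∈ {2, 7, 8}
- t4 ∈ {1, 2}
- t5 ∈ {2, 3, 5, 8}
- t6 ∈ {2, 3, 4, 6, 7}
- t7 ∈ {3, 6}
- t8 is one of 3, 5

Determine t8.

5

The 8 variables together cover exactly {1, 2, 3, 4, 5, 6, 7, 8} — 8 values for 8 variables — and 4 appears only in t6's list, so t6 = 4.
Among the 7 still-open variables, 7 fits only t3 (and all 7 values in {1, 2, 3, 5, 6, 7, 8} must be used), so t3 = 7.
Among the 6 still-open variables, 8 fits only t5 (and all 6 values in {1, 2, 3, 5, 6, 8} must be used), so t5 = 8.
The 5 still-open variables draw from only 5 values {1, 2, 3, 5, 6}, so each is used; only t8 can be 5, hence t8 = 5.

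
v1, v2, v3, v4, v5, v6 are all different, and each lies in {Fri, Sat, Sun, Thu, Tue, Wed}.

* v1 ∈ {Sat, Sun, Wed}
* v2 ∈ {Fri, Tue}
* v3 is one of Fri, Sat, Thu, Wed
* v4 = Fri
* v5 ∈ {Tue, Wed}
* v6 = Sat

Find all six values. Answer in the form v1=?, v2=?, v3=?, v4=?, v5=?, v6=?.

v1=Sun, v2=Tue, v3=Thu, v4=Fri, v5=Wed, v6=Sat

v4's domain is down to {Fri}, so v4 = Fri. Remove Fri from v2, v3.
v6 must be Sat (only option left). So v1, v3 can't be Sat.
v2 has just one choice, so v2 = Tue. Eliminate Tue elsewhere: v5.
v5 has just one choice, so v5 = Wed. Remove Wed from v1, v3.
That leaves v1 = Sun.
v3's domain is down to {Thu}, so v3 = Thu.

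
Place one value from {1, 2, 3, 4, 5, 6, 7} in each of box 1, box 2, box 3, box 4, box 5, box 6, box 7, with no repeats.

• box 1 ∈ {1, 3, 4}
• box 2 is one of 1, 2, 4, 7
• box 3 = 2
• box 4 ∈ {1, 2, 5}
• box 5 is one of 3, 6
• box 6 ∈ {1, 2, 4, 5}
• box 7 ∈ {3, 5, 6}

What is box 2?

7

box 3's domain is down to {2}, so box 3 = 2. Eliminate 2 elsewhere: box 2, box 4, box 6.
The 6 still-open variables together cover exactly {1, 3, 4, 5, 6, 7} — 6 values for 6 variables — and 7 appears only in box 2's list, so box 2 = 7.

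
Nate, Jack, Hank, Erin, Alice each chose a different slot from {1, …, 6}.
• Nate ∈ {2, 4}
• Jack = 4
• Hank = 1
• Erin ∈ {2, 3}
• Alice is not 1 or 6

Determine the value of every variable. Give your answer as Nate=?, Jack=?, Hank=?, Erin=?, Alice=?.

Nate=2, Jack=4, Hank=1, Erin=3, Alice=5

Jack must be 4 (only option left). Strike 4 from Nate, Alice.
Hank must be 1 (only option left).
Nate must be 2 (only option left). Eliminate 2 elsewhere: Erin, Alice.
That leaves Erin = 3. Eliminate 3 elsewhere: Alice.
Alice has just one choice, so Alice = 5.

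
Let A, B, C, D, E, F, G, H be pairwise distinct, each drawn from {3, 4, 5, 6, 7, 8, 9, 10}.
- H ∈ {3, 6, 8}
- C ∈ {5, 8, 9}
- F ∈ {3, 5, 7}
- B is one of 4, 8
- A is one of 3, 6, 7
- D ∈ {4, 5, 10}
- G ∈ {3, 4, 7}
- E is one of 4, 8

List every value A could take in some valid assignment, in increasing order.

The 8 variables together cover exactly {3, 4, 5, 6, 7, 8, 9, 10} — 8 values for 8 variables — and 9 appears only in C's list, so C = 9.
The 7 still-open variables draw from only 7 values {3, 4, 5, 6, 7, 8, 10}, so each is used; only D can be 10, hence D = 10.
The 6 still-open variables together cover exactly {3, 4, 5, 6, 7, 8} — 6 values for 6 variables — and 5 appears only in F's list, so F = 5.
The 2 variables B and E are confined to {4, 8}, which locks those values in; drop them from G, H.
No further eliminations apply; A can still be any of 3, 6, 7.

3, 6, 7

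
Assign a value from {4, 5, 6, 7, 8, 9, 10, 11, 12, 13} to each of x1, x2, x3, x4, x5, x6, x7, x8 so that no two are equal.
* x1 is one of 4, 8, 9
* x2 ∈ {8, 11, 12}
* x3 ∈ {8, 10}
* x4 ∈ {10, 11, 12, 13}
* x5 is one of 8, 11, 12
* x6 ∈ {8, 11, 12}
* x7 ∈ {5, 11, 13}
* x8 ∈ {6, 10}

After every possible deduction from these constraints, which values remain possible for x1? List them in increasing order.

The 3 variables x2, x5, x6 are confined to {8, 11, 12}, which locks those values in; drop them from x1, x3, x4, x7.
x3 has just one choice, so x3 = 10. Eliminate 10 elsewhere: x4, x8.
x4 has just one choice, so x4 = 13. Strike 13 from x7.
x7 has just one choice, so x7 = 5.
x8 has just one choice, so x8 = 6.
No further eliminations apply; x1 can still be any of 4, 9.

4, 9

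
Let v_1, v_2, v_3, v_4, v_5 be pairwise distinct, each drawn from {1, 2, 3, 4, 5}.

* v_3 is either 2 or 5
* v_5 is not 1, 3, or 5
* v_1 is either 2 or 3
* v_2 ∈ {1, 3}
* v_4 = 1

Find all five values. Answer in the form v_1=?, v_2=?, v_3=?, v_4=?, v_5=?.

v_1=2, v_2=3, v_3=5, v_4=1, v_5=4

v_4's domain is down to {1}, so v_4 = 1. Eliminate 1 elsewhere: v_2.
v_2 must be 3 (only option left). So v_1 can't be 3.
v_1 must be 2 (only option left). Strike 2 from v_3, v_5.
v_3 must be 5 (only option left).
v_5 must be 4 (only option left).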